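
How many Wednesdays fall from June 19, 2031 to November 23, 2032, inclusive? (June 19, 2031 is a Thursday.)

June 19, 2031 is a Thursday; the first Wednesday on or after it is June 25, 2031 (6 days later).
From June 25, 2031 to November 23, 2032: 189 + 328 = 517 days (rest of 2031, to November 23, 2032 in 2032).
517 ÷ 7 = 73 full weeks with remainder 6, so 73 more Wednesdays after the first → 74.

74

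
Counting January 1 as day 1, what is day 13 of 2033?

Jan 13, 2033

13 into Jan → Jan 13.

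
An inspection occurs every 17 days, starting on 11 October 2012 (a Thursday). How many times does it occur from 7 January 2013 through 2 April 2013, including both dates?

5

Occurrences land 17·i days after 11 October 2012 for i = 0, 1, 2, …
7 January 2013 is 88 days after the start; 88 ÷ 17 = 5 remainder 3; since the remainder is 3, round up to i = 6. First occurrence in the window: #7 on 21 January 2013 (6×17 = 102 days in).
2 April 2013 is 173 days after the start; 173 ÷ 17 = 10 remainder 3. Last occurrence in the window: #11 on 30 March 2013.
Occurrences #7 through #11: 5 in total.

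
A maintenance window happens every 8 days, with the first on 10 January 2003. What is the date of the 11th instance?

31 March 2003

The 11th occurrence is 10 intervals after the first: 10 × 8 = 80 days after 10 January 2003.
January has 31 days — 21 days to the end of January leaves 59.
February has 28 days (31 left).
31 days into March → 31 March 2003.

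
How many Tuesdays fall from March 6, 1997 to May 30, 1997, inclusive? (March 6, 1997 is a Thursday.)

12

March 6, 1997 is a Thursday; the first Tuesday on or after it is March 11, 1997 (5 days later).
From March 11, 1997 to May 30, 1997: 20 + 30 + 30 = 80 days (rest of March, April, May).
80 ÷ 7 = 11 full weeks with remainder 3, so 11 more Tuesdays after the first → 12.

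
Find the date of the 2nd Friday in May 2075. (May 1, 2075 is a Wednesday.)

May 2075 begins on a Wednesday, so the first Friday is May 3 (2 days later).
The 2nd Friday is 1 weeks later: 3 + 7 = 10.

May 10, 2075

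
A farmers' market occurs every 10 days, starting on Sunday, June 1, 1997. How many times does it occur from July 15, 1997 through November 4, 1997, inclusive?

11

Occurrences land 10·i days after June 1, 1997 for i = 0, 1, 2, …
July 15, 1997 is 44 days after the start; 44 ÷ 10 = 4 remainder 4; since the remainder is 4, round up to i = 5. First occurrence in the window: #6 on July 21, 1997 (5×10 = 50 days in).
November 4, 1997 is 156 days after the start; 156 ÷ 10 = 15 remainder 6. Last occurrence in the window: #16 on October 29, 1997.
Occurrences #6 through #16: 11 in total.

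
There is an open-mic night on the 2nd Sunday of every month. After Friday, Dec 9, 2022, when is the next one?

Dec 11, 2022

Dec 2022 starts on a Thursday; its first Sunday is the 4th, so the 2nd Sunday is the 11th — Dec 11, 2022.
Dec 11, 2022 is after Dec 9, 2022, so that is the next one.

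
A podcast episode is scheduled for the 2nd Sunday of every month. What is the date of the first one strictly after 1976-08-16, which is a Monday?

1976-09-12

August 1976 starts on a Sunday; its first Sunday is the 1st, so the 2nd Sunday is the 8th — 1976-08-08.
That is not after 1976-08-16, so look at September 1976.
September 1976 starts on a Wednesday; its first Sunday is the 5th, so the 2nd Sunday is the 12th — 1976-09-12.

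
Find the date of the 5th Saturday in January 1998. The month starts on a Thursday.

January 1998 begins on a Thursday, so the first Saturday is January 3 (2 days later).
The 5th Saturday is 4 weeks later: 3 + 28 = 31.

1998-01-31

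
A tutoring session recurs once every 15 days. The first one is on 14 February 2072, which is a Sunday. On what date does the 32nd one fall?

24 May 2073

The 32nd occurrence is 31 intervals after the first: 31 × 15 = 465 days after 14 February 2072.
February has 29 days — 15 days to the end of February leaves 450.
From end of February to end of 2072 is 306 days (144 left).
January has 31 days (113 left).
February has 28 days (85 left).
March has 31 days (54 left).
April has 30 days (24 left).
24 days into May → 24 May 2073.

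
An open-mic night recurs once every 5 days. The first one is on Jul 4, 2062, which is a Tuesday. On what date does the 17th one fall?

Sep 22, 2062

The 17th occurrence is 16 intervals after the first: 16 × 5 = 80 days after Jul 4, 2062.
Jul has 31 days — 27 days to the end of Jul leaves 53.
Aug has 31 days (22 left).
22 days into Sep → Sep 22, 2062.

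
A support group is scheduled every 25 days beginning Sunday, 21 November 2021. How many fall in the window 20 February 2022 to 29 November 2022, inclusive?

11

Occurrences land 25·i days after 21 November 2021 for i = 0, 1, 2, …
20 February 2022 is 91 days after the start; 91 ÷ 25 = 3 remainder 16; since the remainder is 16, round up to i = 4. First occurrence in the window: #5 on 1 March 2022 (4×25 = 100 days in).
29 November 2022 is 373 days after the start; 373 ÷ 25 = 14 remainder 23. Last occurrence in the window: #15 on 6 November 2022.
Occurrences #5 through #15: 11 in total.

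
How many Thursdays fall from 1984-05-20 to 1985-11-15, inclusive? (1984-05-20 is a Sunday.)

78

1984-05-20 is a Sunday; the first Thursday on or after it is 1984-05-24 (4 days later).
From 1984-05-24 to 1985-11-15: 221 + 319 = 540 days (rest of 1984, to 1985-11-15 in 1985).
540 ÷ 7 = 77 full weeks with remainder 1, so 77 more Thursdays after the first → 78.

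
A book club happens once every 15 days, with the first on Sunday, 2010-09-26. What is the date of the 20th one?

The 20th occurrence is 19 intervals after the first: 19 × 15 = 285 days after 2010-09-26.
September has 30 days — 4 days to the end of September leaves 281.
October has 31 days (250 left).
November has 30 days (220 left).
December has 31 days (189 left).
January has 31 days (158 left).
February has 28 days (130 left).
March has 31 days (99 left).
April has 30 days (69 left).
May has 31 days (38 left).
June has 30 days (8 left).
8 days into July → 2011-07-08.

2011-07-08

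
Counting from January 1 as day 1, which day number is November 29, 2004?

Days in months before November: 31 + 29 + 31 + 30 + 31 + 30 + 31 + 31 + 30 + 31 = 305.
Plus 29 days into November → day 334.

334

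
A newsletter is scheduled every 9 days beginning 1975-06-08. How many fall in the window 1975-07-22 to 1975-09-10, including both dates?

6

Occurrences land 9·i days after 1975-06-08 for i = 0, 1, 2, …
1975-07-22 is 44 days after the start; 44 ÷ 9 = 4 remainder 8; since the remainder is 8, round up to i = 5. First occurrence in the window: #6 on 1975-07-23 (5×9 = 45 days in).
1975-09-10 is 94 days after the start; 94 ÷ 9 = 10 remainder 4. Last occurrence in the window: #11 on 1975-09-06.
Occurrences #6 through #11: 6 in total.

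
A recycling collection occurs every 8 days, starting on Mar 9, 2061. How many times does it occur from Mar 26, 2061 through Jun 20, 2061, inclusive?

10

Occurrences land 8·i days after Mar 9, 2061 for i = 0, 1, 2, …
Mar 26, 2061 is 17 days after the start; 17 ÷ 8 = 2 remainder 1; since the remainder is 1, round up to i = 3. First occurrence in the window: #4 on Apr 2, 2061 (3×8 = 24 days in).
Jun 20, 2061 is 103 days after the start; 103 ÷ 8 = 12 remainder 7. Last occurrence in the window: #13 on Jun 13, 2061.
Occurrences #4 through #13: 10 in total.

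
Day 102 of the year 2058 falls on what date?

January has 31 days (102 − 31 = 71 remain).
February has 28 days (71 − 28 = 43 remain).
March has 31 days (43 − 31 = 12 remain).
12 into April → April 12.

2058-04-12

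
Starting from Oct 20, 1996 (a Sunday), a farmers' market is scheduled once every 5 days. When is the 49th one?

The 49th occurrence is 48 intervals after the first: 48 × 5 = 240 days after Oct 20, 1996.
Oct has 31 days — 11 days to the end of Oct leaves 229.
Nov has 30 days (199 left).
Dec has 31 days (168 left).
Jan has 31 days (137 left).
Feb has 28 days (109 left).
Mar has 31 days (78 left).
Apr has 30 days (48 left).
May has 31 days (17 left).
17 days into Jun → Jun 17, 1997.

Jun 17, 1997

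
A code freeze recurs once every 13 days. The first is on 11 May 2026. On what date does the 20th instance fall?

The 20th occurrence is 19 intervals after the first: 19 × 13 = 247 days after 11 May 2026.
May has 31 days — 20 days to the end of May leaves 227.
June has 30 days (197 left).
July has 31 days (166 left).
August has 31 days (135 left).
September has 30 days (105 left).
October has 31 days (74 left).
November has 30 days (44 left).
December has 31 days (13 left).
13 days into January → 13 January 2027.

13 January 2027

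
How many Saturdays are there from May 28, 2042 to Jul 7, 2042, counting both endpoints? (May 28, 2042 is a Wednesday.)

6

May 28, 2042 is a Wednesday; the first Saturday on or after it is May 31, 2042 (3 days later).
From May 31, 2042 to Jul 7, 2042: 0 + 30 + 7 = 37 days (rest of May, Jun, Jul).
37 ÷ 7 = 5 full weeks with remainder 2, so 5 more Saturdays after the first → 6.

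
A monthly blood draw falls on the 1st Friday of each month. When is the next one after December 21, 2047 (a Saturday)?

December 2047 starts on a Sunday, so its 1st Friday is December 6, 2047 (5 days in).
That is not after December 21, 2047, so look at January 2048.
January 2048 starts on a Wednesday, so its 1st Friday is January 3, 2048 (2 days in).

January 3, 2048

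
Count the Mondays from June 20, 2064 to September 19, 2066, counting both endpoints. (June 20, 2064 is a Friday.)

June 20, 2064 is a Friday; the first Monday on or after it is June 23, 2064 (3 days later).
From June 23, 2064 to September 19, 2066: 191 + 365 + 262 = 818 days (rest of 2064, 2065, to September 19, 2066 in 2066).
818 ÷ 7 = 116 full weeks with remainder 6, so 116 more Mondays after the first → 117.

117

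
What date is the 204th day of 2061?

2061-07-23

January has 31 days (204 − 31 = 173 remain).
February has 28 days (173 − 28 = 145 remain).
March has 31 days (145 − 31 = 114 remain).
April has 30 days (114 − 30 = 84 remain).
May has 31 days (84 − 31 = 53 remain).
June has 30 days (53 − 30 = 23 remain).
23 into July → July 23.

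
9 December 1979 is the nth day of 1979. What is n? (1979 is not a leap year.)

Days in months before December: 31 + 28 + 31 + 30 + 31 + 30 + 31 + 31 + 30 + 31 + 30 = 334.
Plus 9 days into December → day 343.

343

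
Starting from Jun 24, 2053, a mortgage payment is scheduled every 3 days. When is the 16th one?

Aug 8, 2053

The 16th occurrence is 15 intervals after the first: 15 × 3 = 45 days after Jun 24, 2053.
Jun has 30 days — 6 days to the end of Jun leaves 39.
Jul has 31 days (8 left).
8 days into Aug → Aug 8, 2053.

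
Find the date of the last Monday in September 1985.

30 September 1985

September 1985 begins on a Sunday, so the first Monday is September 2 (1 day later).
September 1985 has 30 days. Adding weeks: 2, 9, 16, 23, 30 — the last one ≤ 30 is the 30th.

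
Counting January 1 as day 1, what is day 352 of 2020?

January has 31 days (352 − 31 = 321 remain).
February has 29 days (321 − 29 = 292 remain).
March has 31 days (292 − 31 = 261 remain).
April has 30 days (261 − 30 = 231 remain).
May has 31 days (231 − 31 = 200 remain).
June has 30 days (200 − 30 = 170 remain).
July has 31 days (170 − 31 = 139 remain).
August has 31 days (139 − 31 = 108 remain).
September has 30 days (108 − 30 = 78 remain).
October has 31 days (78 − 31 = 47 remain).
November has 30 days (47 − 30 = 17 remain).
17 into December → December 17.

2020-12-17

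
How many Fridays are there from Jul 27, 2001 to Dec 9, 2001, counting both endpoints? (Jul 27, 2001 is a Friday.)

20

Jul 27, 2001 is a Friday; the first Friday on or after it is Jul 27, 2001.
From Jul 27, 2001 to Dec 9, 2001: 4 + 31 + 30 + 31 + 30 + 9 = 135 days (rest of Jul, Aug, Sep, Oct, Nov, Dec).
135 ÷ 7 = 19 full weeks with remainder 2, so 19 more Fridays after the first → 20.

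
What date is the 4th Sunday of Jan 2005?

Jan 2005 begins on a Saturday, so the first Sunday is Jan 2 (1 day later).
The 4th Sunday is 3 weeks later: 2 + 21 = 23.

Jan 23, 2005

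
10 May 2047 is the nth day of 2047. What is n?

Days in months before May: 31 + 28 + 31 + 30 = 120.
Plus 10 days into May → day 130.

130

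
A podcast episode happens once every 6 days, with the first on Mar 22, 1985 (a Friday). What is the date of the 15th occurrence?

Jun 14, 1985

The 15th occurrence is 14 intervals after the first: 14 × 6 = 84 days after Mar 22, 1985.
Mar has 31 days — 9 days to the end of Mar leaves 75.
Apr has 30 days (45 left).
May has 31 days (14 left).
14 days into Jun → Jun 14, 1985.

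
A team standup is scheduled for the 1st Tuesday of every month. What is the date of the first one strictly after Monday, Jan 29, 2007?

Feb 6, 2007

Jan 2007 starts on a Monday, so its 1st Tuesday is Jan 2, 2007 (1 day in).
That is not after Jan 29, 2007, so look at Feb 2007.
Feb 2007 starts on a Thursday, so its 1st Tuesday is Feb 6, 2007 (5 days in).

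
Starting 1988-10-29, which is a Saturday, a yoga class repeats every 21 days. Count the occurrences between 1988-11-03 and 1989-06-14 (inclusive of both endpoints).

Occurrences land 21·i days after 1988-10-29 for i = 0, 1, 2, …
1988-11-03 is 5 days after the start; 5 ÷ 21 = 0 remainder 5; since the remainder is 5, round up to i = 1. First occurrence in the window: #2 on 1988-11-19 (1×21 = 21 days in).
1989-06-14 is 228 days after the start; 228 ÷ 21 = 10 remainder 18. Last occurrence in the window: #11 on 1989-05-27.
Occurrences #2 through #11: 10 in total.

10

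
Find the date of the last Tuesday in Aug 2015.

Aug 2015 begins on a Saturday, so the first Tuesday is Aug 4 (3 days later).
Aug 2015 has 31 days. Adding weeks: 4, 11, 18, 25 — the last one ≤ 31 is the 25th.

Aug 25, 2015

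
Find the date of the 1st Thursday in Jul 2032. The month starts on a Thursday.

Jul 2032 begins on a Thursday, so the first Thursday is Jul 1.

Jul 1, 2032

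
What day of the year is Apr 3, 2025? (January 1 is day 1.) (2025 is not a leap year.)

93

Days in months before Apr: 31 + 28 + 31 = 90.
Plus 3 days into Apr → day 93.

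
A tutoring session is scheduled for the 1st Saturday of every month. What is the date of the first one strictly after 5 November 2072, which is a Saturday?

3 December 2072

November 2072 starts on a Tuesday, so its 1st Saturday is 5 November 2072 (4 days in).
That is not after 5 November 2072, so look at December 2072.
December 2072 starts on a Thursday, so its 1st Saturday is 3 December 2072 (2 days in).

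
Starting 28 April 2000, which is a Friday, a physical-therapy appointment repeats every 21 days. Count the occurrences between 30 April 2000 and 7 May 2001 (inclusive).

17

Occurrences land 21·i days after 28 April 2000 for i = 0, 1, 2, …
30 April 2000 is 2 days after the start; 2 ÷ 21 = 0 remainder 2; since the remainder is 2, round up to i = 1. First occurrence in the window: #2 on 19 May 2000 (1×21 = 21 days in).
7 May 2001 is 374 days after the start; 374 ÷ 21 = 17 remainder 17. Last occurrence in the window: #18 on 20 April 2001.
Occurrences #2 through #18: 17 in total.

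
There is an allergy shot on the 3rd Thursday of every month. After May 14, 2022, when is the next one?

May 19, 2022

May 2022 starts on a Sunday; its first Thursday is the 5th, so the 3rd Thursday is the 19th — May 19, 2022.
May 19, 2022 is after May 14, 2022, so that is the next one.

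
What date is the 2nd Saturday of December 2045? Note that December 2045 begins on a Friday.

December 2045 begins on a Friday, so the first Saturday is December 2 (1 day later).
The 2nd Saturday is 1 weeks later: 2 + 7 = 9.

9 December 2045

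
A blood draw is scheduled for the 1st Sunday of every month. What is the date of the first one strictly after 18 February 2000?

5 March 2000

February 2000 starts on a Tuesday, so its 1st Sunday is 6 February 2000 (5 days in).
That is not after 18 February 2000, so look at March 2000.
March 2000 starts on a Wednesday, so its 1st Sunday is 5 March 2000 (4 days in).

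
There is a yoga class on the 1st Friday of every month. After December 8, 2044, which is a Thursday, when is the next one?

December 2044 starts on a Thursday, so its 1st Friday is December 2, 2044 (1 day in).
That is not after December 8, 2044, so look at January 2045.
January 2045 starts on a Sunday, so its 1st Friday is January 6, 2045 (5 days in).

January 6, 2045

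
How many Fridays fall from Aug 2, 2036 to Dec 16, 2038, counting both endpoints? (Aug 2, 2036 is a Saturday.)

Aug 2, 2036 is a Saturday; the first Friday on or after it is Aug 8, 2036 (6 days later).
From Aug 8, 2036 to Dec 16, 2038: 145 + 365 + 350 = 860 days (rest of 2036, 2037, to Dec 16, 2038 in 2038).
860 ÷ 7 = 122 full weeks with remainder 6, so 122 more Fridays after the first → 123.

123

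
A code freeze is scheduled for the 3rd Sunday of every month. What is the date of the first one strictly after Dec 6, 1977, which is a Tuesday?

Dec 18, 1977

Dec 1977 starts on a Thursday; its first Sunday is the 4th, so the 3rd Sunday is the 18th — Dec 18, 1977.
Dec 18, 1977 is after Dec 6, 1977, so that is the next one.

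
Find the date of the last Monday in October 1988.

October 31, 1988

The first Monday of October 1988 is October 3.
October 1988 has 31 days. Adding weeks: 3, 10, 17, 24, 31 — the last one ≤ 31 is the 31st.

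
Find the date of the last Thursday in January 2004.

January 2004 begins on a Thursday, so the first Thursday is January 1.
January 2004 has 31 days. Adding weeks: 1, 8, 15, 22, 29 — the last one ≤ 31 is the 29th.

2004-01-29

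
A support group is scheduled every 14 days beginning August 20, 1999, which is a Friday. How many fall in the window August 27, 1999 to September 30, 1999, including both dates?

2

Occurrences land 14·i days after August 20, 1999 for i = 0, 1, 2, …
August 27, 1999 is 7 days after the start; 7 ÷ 14 = 0 remainder 7; since the remainder is 7, round up to i = 1. First occurrence in the window: #2 on September 3, 1999 (1×14 = 14 days in).
September 30, 1999 is 41 days after the start; 41 ÷ 14 = 2 remainder 13. Last occurrence in the window: #3 on September 17, 1999.
Occurrences #2 through #3: 2 in total.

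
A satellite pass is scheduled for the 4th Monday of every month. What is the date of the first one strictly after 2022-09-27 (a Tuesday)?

2022-10-24

September 2022 starts on a Thursday; its first Monday is the 5th, so the 4th Monday is the 26th — 2022-09-26.
That is not after 2022-09-27, so look at October 2022.
October 2022 starts on a Saturday; its first Monday is the 3rd, so the 4th Monday is the 24th — 2022-10-24.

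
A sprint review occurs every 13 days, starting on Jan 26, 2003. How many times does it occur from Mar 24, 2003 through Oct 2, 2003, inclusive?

Occurrences land 13·i days after Jan 26, 2003 for i = 0, 1, 2, …
Mar 24, 2003 is 57 days after the start; 57 ÷ 13 = 4 remainder 5; since the remainder is 5, round up to i = 5. First occurrence in the window: #6 on Apr 1, 2003 (5×13 = 65 days in).
Oct 2, 2003 is 249 days after the start; 249 ÷ 13 = 19 remainder 2. Last occurrence in the window: #20 on Sep 30, 2003.
Occurrences #6 through #20: 15 in total.

15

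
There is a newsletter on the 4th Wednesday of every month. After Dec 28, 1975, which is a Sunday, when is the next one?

Dec 1975 starts on a Monday; its first Wednesday is the 3rd, so the 4th Wednesday is the 24th — Dec 24, 1975.
That is not after Dec 28, 1975, so look at Jan 1976.
Jan 1976 starts on a Thursday; its first Wednesday is the 7th, so the 4th Wednesday is the 28th — Jan 28, 1976.

Jan 28, 1976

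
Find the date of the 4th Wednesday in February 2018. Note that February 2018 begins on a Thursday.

February 2018 begins on a Thursday, so the first Wednesday is February 7 (6 days later).
The 4th Wednesday is 3 weeks later: 7 + 21 = 28.

28 February 2018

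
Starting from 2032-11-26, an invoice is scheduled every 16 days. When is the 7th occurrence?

2033-03-02

The 7th occurrence is 6 intervals after the first: 6 × 16 = 96 days after 2032-11-26.
November has 30 days — 4 days to the end of November leaves 92.
December has 31 days (61 left).
January has 31 days (30 left).
February has 28 days (2 left).
2 days into March → 2033-03-02.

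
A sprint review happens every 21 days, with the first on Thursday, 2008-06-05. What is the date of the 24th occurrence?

2009-10-01

The 24th occurrence is 23 intervals after the first: 23 × 21 = 483 days after 2008-06-05.
June has 30 days — 25 days to the end of June leaves 458.
From end of June to end of 2008 is 184 days (274 left).
January has 31 days (243 left).
February has 28 days (215 left).
March has 31 days (184 left).
April has 30 days (154 left).
May has 31 days (123 left).
June has 30 days (93 left).
July has 31 days (62 left).
August has 31 days (31 left).
September has 30 days (1 left).
1 day into October → 2009-10-01.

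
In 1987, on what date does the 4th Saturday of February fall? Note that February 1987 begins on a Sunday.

February 28, 1987

February 1987 begins on a Sunday, so the first Saturday is February 7 (6 days later).
The 4th Saturday is 3 weeks later: 7 + 21 = 28.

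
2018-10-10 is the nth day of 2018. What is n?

Days in months before October: 31 + 28 + 31 + 30 + 31 + 30 + 31 + 31 + 30 = 273.
Plus 10 days into October → day 283.

283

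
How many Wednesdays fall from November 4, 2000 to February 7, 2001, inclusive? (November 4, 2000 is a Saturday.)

November 4, 2000 is a Saturday; the first Wednesday on or after it is November 8, 2000 (4 days later).
From November 8, 2000 to February 7, 2001: 22 + 31 + 31 + 7 = 91 days (rest of November, December, January, February).
91 ÷ 7 = 13 full weeks with remainder 0, so 13 more Wednesdays after the first → 14.

14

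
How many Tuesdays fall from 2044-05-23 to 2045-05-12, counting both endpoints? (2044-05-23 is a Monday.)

51

2044-05-23 is a Monday; the first Tuesday on or after it is 2044-05-24 (1 day later).
From 2044-05-24 to 2045-05-12: 221 + 132 = 353 days (rest of 2044, to 2045-05-12 in 2045).
353 ÷ 7 = 50 full weeks with remainder 3, so 50 more Tuesdays after the first → 51.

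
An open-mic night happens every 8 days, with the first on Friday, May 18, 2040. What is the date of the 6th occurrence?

The 6th occurrence is 5 intervals after the first: 5 × 8 = 40 days after May 18, 2040.
May has 31 days — 13 days to the end of May leaves 27.
27 days into June → June 27, 2040.

June 27, 2040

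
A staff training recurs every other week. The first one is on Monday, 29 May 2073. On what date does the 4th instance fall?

10 July 2073

The 4th occurrence is 3 intervals after the first: 3 × 14 = 42 days after 29 May 2073.
May has 31 days — 2 days to the end of May leaves 40.
June has 30 days (10 left).
10 days into July → 10 July 2073.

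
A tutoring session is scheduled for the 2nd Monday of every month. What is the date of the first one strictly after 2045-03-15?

March 2045 starts on a Wednesday; its first Monday is the 6th, so the 2nd Monday is the 13th — 2045-03-13.
That is not after 2045-03-15, so look at April 2045.
April 2045 starts on a Saturday; its first Monday is the 3rd, so the 2nd Monday is the 10th — 2045-04-10.

2045-04-10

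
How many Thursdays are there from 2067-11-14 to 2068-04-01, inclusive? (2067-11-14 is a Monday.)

20

2067-11-14 is a Monday; the first Thursday on or after it is 2067-11-17 (3 days later).
From 2067-11-17 to 2068-04-01: 13 + 31 + 31 + 29 + 31 + 1 = 136 days (rest of November, December, January, February, March, April).
136 ÷ 7 = 19 full weeks with remainder 3, so 19 more Thursdays after the first → 20.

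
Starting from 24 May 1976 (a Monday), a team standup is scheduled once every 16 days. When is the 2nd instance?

The 2nd occurrence is 1 interval after the first: 1 × 16 = 16 days after 24 May 1976.
May has 31 days — 7 days to the end of May leaves 9.
9 days into June → 9 June 1976.

9 June 1976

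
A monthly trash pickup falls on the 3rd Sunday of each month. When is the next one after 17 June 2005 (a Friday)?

19 June 2005

June 2005 starts on a Wednesday; its first Sunday is the 5th, so the 3rd Sunday is the 19th — 19 June 2005.
19 June 2005 is after 17 June 2005, so that is the next one.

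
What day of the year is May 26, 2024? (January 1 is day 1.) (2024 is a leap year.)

Days in months before May: 31 + 29 + 31 + 30 = 121.
Plus 26 days into May → day 147.

147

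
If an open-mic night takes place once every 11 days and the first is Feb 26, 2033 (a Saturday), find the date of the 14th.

The 14th occurrence is 13 intervals after the first: 13 × 11 = 143 days after Feb 26, 2033.
Feb has 28 days — 2 days to the end of Feb leaves 141.
Mar has 31 days (110 left).
Apr has 30 days (80 left).
May has 31 days (49 left).
Jun has 30 days (19 left).
19 days into Jul → Jul 19, 2033.

Jul 19, 2033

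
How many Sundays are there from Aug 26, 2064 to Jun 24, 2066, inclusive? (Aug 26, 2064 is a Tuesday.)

95

Aug 26, 2064 is a Tuesday; the first Sunday on or after it is Aug 31, 2064 (5 days later).
From Aug 31, 2064 to Jun 24, 2066: 122 + 365 + 175 = 662 days (rest of 2064, 2065, to Jun 24, 2066 in 2066).
662 ÷ 7 = 94 full weeks with remainder 4, so 94 more Sundays after the first → 95.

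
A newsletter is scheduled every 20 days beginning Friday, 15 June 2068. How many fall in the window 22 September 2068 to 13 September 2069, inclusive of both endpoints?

18

Occurrences land 20·i days after 15 June 2068 for i = 0, 1, 2, …
22 September 2068 is 99 days after the start; 99 ÷ 20 = 4 remainder 19; since the remainder is 19, round up to i = 5. First occurrence in the window: #6 on 23 September 2068 (5×20 = 100 days in).
13 September 2069 is 455 days after the start; 455 ÷ 20 = 22 remainder 15. Last occurrence in the window: #23 on 29 August 2069.
Occurrences #6 through #23: 18 in total.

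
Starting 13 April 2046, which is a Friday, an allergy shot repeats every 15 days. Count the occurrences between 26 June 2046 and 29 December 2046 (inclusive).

13

Occurrences land 15·i days after 13 April 2046 for i = 0, 1, 2, …
26 June 2046 is 74 days after the start; 74 ÷ 15 = 4 remainder 14; since the remainder is 14, round up to i = 5. First occurrence in the window: #6 on 27 June 2046 (5×15 = 75 days in).
29 December 2046 is 260 days after the start; 260 ÷ 15 = 17 remainder 5. Last occurrence in the window: #18 on 24 December 2046.
Occurrences #6 through #18: 13 in total.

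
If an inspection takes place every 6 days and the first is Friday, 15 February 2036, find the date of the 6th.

The 6th occurrence is 5 intervals after the first: 5 × 6 = 30 days after 15 February 2036.
February has 29 days — 14 days to the end of February leaves 16.
16 days into March → 16 March 2036.

16 March 2036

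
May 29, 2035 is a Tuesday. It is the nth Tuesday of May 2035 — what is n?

Day 29 falls in week ⌈29/7⌉ of the month.
Days 1–7 hold the 1st Tuesday, 8–14 the 2nd, 15–21 the 3rd, 22–28 the 4th, 29–31 the 5th.
29 is in the range for the 5th.

5th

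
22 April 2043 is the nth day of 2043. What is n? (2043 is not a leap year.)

112

Days in months before April: 31 + 28 + 31 = 90.
Plus 22 days into April → day 112.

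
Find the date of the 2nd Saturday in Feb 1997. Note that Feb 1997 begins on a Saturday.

Feb 8, 1997

Feb 1997 begins on a Saturday, so the first Saturday is Feb 1.
The 2nd Saturday is 1 weeks later: 1 + 7 = 8.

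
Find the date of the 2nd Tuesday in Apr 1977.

Apr 1977 begins on a Friday, so the first Tuesday is Apr 5 (4 days later).
The 2nd Tuesday is 1 weeks later: 5 + 7 = 12.

Apr 12, 1977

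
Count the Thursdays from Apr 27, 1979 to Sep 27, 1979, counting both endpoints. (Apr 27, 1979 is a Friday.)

Apr 27, 1979 is a Friday; the first Thursday on or after it is May 3, 1979 (6 days later).
From May 3, 1979 to Sep 27, 1979: 28 + 30 + 31 + 31 + 27 = 147 days (rest of May, Jun, Jul, Aug, Sep).
147 ÷ 7 = 21 full weeks with remainder 0, so 21 more Thursdays after the first → 22.

22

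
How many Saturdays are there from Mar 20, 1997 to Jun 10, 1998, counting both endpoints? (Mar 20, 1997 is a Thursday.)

Mar 20, 1997 is a Thursday; the first Saturday on or after it is Mar 22, 1997 (2 days later).
From Mar 22, 1997 to Jun 10, 1998: 284 + 161 = 445 days (rest of 1997, to Jun 10, 1998 in 1998).
445 ÷ 7 = 63 full weeks with remainder 4, so 63 more Saturdays after the first → 64.

64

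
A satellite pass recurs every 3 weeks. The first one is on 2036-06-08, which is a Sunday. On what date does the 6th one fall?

2036-09-21

The 6th occurrence is 5 intervals after the first: 5 × 21 = 105 days after 2036-06-08.
June has 30 days — 22 days to the end of June leaves 83.
July has 31 days (52 left).
August has 31 days (21 left).
21 days into September → 2036-09-21.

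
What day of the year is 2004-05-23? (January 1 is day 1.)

144

Days in months before May: 31 + 29 + 31 + 30 = 121.
Plus 23 days into May → day 144.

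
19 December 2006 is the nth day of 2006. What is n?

353

Days in months before December: 31 + 28 + 31 + 30 + 31 + 30 + 31 + 31 + 30 + 31 + 30 = 334.
Plus 19 days into December → day 353.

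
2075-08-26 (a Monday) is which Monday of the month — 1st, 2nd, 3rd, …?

4th

Day 26 falls in week ⌈26/7⌉ of the month.
Days 1–7 hold the 1st Monday, 8–14 the 2nd, 15–21 the 3rd, 22–28 the 4th, 29–31 the 5th.
26 is in the range for the 4th.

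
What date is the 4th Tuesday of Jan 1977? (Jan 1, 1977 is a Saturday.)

Jan 1977 begins on a Saturday, so the first Tuesday is Jan 4 (3 days later).
The 4th Tuesday is 3 weeks later: 4 + 21 = 25.

Jan 25, 1977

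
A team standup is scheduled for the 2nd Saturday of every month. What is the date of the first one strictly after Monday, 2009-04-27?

2009-05-09

April 2009 starts on a Wednesday; its first Saturday is the 4th, so the 2nd Saturday is the 11th — 2009-04-11.
That is not after 2009-04-27, so look at May 2009.
May 2009 starts on a Friday; its first Saturday is the 2nd, so the 2nd Saturday is the 9th — 2009-05-09.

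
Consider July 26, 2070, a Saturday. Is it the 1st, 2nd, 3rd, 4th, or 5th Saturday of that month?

Day 26 falls in week ⌈26/7⌉ of the month.
Days 1–7 hold the 1st Saturday, 8–14 the 2nd, 15–21 the 3rd, 22–28 the 4th, 29–31 the 5th.
26 is in the range for the 4th.

4th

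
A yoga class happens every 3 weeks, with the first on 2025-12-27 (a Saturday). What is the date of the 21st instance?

2027-02-20

The 21st occurrence is 20 intervals after the first: 20 × 21 = 420 days after 2025-12-27.
December has 31 days — 4 days to the end of December leaves 416.
2026 has 365 days (51 left).
January has 31 days (20 left).
20 days into February → 2027-02-20.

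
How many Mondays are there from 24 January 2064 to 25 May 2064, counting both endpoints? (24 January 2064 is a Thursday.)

17

24 January 2064 is a Thursday; the first Monday on or after it is 28 January 2064 (4 days later).
From 28 January 2064 to 25 May 2064: 3 + 29 + 31 + 30 + 25 = 118 days (rest of January, February, March, April, May).
118 ÷ 7 = 16 full weeks with remainder 6, so 16 more Mondays after the first → 17.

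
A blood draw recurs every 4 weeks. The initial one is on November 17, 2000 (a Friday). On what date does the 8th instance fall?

The 8th occurrence is 7 intervals after the first: 7 × 28 = 196 days after November 17, 2000.
November has 30 days — 13 days to the end of November leaves 183.
December has 31 days (152 left).
January has 31 days (121 left).
February has 28 days (93 left).
March has 31 days (62 left).
April has 30 days (32 left).
May has 31 days (1 left).
1 day into June → June 1, 2001.

June 1, 2001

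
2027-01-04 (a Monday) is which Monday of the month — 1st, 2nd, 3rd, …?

1st

Day 4 falls in week ⌈4/7⌉ of the month.
Days 1–7 hold the 1st Monday, 8–14 the 2nd, 15–21 the 3rd, 22–28 the 4th, 29–31 the 5th.
4 is in the range for the 1st.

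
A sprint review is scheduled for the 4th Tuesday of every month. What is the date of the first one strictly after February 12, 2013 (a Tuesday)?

February 2013 starts on a Friday; its first Tuesday is the 5th, so the 4th Tuesday is the 26th — February 26, 2013.
February 26, 2013 is after February 12, 2013, so that is the next one.

February 26, 2013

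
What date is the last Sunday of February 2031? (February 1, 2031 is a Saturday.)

February 23, 2031

February 2031 begins on a Saturday, so the first Sunday is February 2 (1 day later).
February 2031 has 28 days. Adding weeks: 2, 9, 16, 23 — the last one ≤ 28 is the 23rd.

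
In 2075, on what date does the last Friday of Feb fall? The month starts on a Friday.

Feb 22, 2075

Feb 2075 begins on a Friday, so the first Friday is Feb 1.
Feb 2075 has 28 days. Adding weeks: 1, 8, 15, 22 — the last one ≤ 28 is the 22nd.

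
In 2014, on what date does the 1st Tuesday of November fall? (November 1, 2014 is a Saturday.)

November 4, 2014

November 2014 begins on a Saturday, so the first Tuesday is November 4 (3 days later).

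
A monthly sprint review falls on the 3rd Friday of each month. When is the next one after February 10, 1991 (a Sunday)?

February 1991 starts on a Friday; its first Friday is the 1st, so the 3rd Friday is the 15th — February 15, 1991.
February 15, 1991 is after February 10, 1991, so that is the next one.

February 15, 1991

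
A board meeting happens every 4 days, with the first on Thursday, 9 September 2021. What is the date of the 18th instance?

The 18th occurrence is 17 intervals after the first: 17 × 4 = 68 days after 9 September 2021.
September has 30 days — 21 days to the end of September leaves 47.
October has 31 days (16 left).
16 days into November → 16 November 2021.

16 November 2021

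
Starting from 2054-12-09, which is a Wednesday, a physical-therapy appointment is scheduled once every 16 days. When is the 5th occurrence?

2055-02-11

The 5th occurrence is 4 intervals after the first: 4 × 16 = 64 days after 2054-12-09.
December has 31 days — 22 days to the end of December leaves 42.
January has 31 days (11 left).
11 days into February → 2055-02-11.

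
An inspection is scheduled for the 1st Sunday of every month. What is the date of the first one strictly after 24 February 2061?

February 2061 starts on a Tuesday, so its 1st Sunday is 6 February 2061 (5 days in).
That is not after 24 February 2061, so look at March 2061.
March 2061 starts on a Tuesday, so its 1st Sunday is 6 March 2061 (5 days in).

6 March 2061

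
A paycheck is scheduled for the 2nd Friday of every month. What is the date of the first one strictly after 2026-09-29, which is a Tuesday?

2026-10-09

September 2026 starts on a Tuesday; its first Friday is the 4th, so the 2nd Friday is the 11th — 2026-09-11.
That is not after 2026-09-29, so look at October 2026.
October 2026 starts on a Thursday; its first Friday is the 2nd, so the 2nd Friday is the 9th — 2026-10-09.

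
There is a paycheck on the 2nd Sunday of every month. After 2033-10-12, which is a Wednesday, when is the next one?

2033-11-13

October 2033 starts on a Saturday; its first Sunday is the 2nd, so the 2nd Sunday is the 9th — 2033-10-09.
That is not after 2033-10-12, so look at November 2033.
November 2033 starts on a Tuesday; its first Sunday is the 6th, so the 2nd Sunday is the 13th — 2033-11-13.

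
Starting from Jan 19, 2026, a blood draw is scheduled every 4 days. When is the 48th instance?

The 48th occurrence is 47 intervals after the first: 47 × 4 = 188 days after Jan 19, 2026.
Jan has 31 days — 12 days to the end of Jan leaves 176.
Feb has 28 days (148 left).
Mar has 31 days (117 left).
Apr has 30 days (87 left).
May has 31 days (56 left).
Jun has 30 days (26 left).
26 days into Jul → Jul 26, 2026.

Jul 26, 2026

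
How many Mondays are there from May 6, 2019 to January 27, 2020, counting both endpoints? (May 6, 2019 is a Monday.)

May 6, 2019 is a Monday; the first Monday on or after it is May 6, 2019.
From May 6, 2019 to January 27, 2020: 25 + 30 + 31 + 31 + 30 + 31 + 30 + 31 + 27 = 266 days (rest of May, June, July, August, September, October, November, December, January).
266 ÷ 7 = 38 full weeks with remainder 0, so 38 more Mondays after the first → 39.

39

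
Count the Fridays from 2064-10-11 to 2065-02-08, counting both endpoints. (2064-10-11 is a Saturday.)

2064-10-11 is a Saturday; the first Friday on or after it is 2064-10-17 (6 days later).
From 2064-10-17 to 2065-02-08: 14 + 30 + 31 + 31 + 8 = 114 days (rest of October, November, December, January, February).
114 ÷ 7 = 16 full weeks with remainder 2, so 16 more Fridays after the first → 17.

17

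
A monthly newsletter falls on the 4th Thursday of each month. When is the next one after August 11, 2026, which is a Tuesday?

August 27, 2026

August 2026 starts on a Saturday; its first Thursday is the 6th, so the 4th Thursday is the 27th — August 27, 2026.
August 27, 2026 is after August 11, 2026, so that is the next one.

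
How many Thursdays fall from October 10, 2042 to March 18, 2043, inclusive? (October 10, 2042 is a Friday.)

October 10, 2042 is a Friday; the first Thursday on or after it is October 16, 2042 (6 days later).
From October 16, 2042 to March 18, 2043: 15 + 30 + 31 + 31 + 28 + 18 = 153 days (rest of October, November, December, January, February, March).
153 ÷ 7 = 21 full weeks with remainder 6, so 21 more Thursdays after the first → 22.

22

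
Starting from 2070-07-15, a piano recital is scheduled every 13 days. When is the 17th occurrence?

The 17th occurrence is 16 intervals after the first: 16 × 13 = 208 days after 2070-07-15.
July has 31 days — 16 days to the end of July leaves 192.
August has 31 days (161 left).
September has 30 days (131 left).
October has 31 days (100 left).
November has 30 days (70 left).
December has 31 days (39 left).
January has 31 days (8 left).
8 days into February → 2071-02-08.

2071-02-08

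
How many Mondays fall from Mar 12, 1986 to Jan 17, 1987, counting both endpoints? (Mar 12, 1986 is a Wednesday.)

Mar 12, 1986 is a Wednesday; the first Monday on or after it is Mar 17, 1986 (5 days later).
From Mar 17, 1986 to Jan 17, 1987: 14 + 30 + 31 + 30 + 31 + 31 + 30 + 31 + 30 + 31 + 17 = 306 days (rest of Mar, Apr, May, Jun, Jul, Aug, Sep, Oct, Nov, Dec, Jan).
306 ÷ 7 = 43 full weeks with remainder 5, so 43 more Mondays after the first → 44.

44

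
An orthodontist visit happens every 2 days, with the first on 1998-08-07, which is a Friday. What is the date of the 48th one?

The 48th occurrence is 47 intervals after the first: 47 × 2 = 94 days after 1998-08-07.
August has 31 days — 24 days to the end of August leaves 70.
September has 30 days (40 left).
October has 31 days (9 left).
9 days into November → 1998-11-09.

1998-11-09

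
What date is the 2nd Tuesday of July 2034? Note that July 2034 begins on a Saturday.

July 2034 begins on a Saturday, so the first Tuesday is July 4 (3 days later).
The 2nd Tuesday is 1 weeks later: 4 + 7 = 11.

July 11, 2034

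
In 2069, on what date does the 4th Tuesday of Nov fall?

Nov 26, 2069

Nov 2069 begins on a Friday, so the first Tuesday is Nov 5 (4 days later).
The 4th Tuesday is 3 weeks later: 5 + 21 = 26.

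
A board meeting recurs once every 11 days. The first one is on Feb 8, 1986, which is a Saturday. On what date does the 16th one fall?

The 16th occurrence is 15 intervals after the first: 15 × 11 = 165 days after Feb 8, 1986.
Feb has 28 days — 20 days to the end of Feb leaves 145.
Mar has 31 days (114 left).
Apr has 30 days (84 left).
May has 31 days (53 left).
Jun has 30 days (23 left).
23 days into Jul → Jul 23, 1986.

Jul 23, 1986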